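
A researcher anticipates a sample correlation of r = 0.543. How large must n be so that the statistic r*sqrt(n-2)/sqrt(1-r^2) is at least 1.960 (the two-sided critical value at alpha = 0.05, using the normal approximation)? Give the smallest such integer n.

Need r·√(n−2)/√(1−r²) ≥ 1.960
√(n−2) ≥ 1.960·√(1−0.294849) / 0.543 = 1.960·0.839733 / 0.543 = 3.0311
n−2 ≥ 9.1876  ⇒  n ≥ 11.1876
Smallest integer n = 12

12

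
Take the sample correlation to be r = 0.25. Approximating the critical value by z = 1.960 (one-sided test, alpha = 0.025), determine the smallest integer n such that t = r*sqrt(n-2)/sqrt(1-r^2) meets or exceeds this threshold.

60

r√(n−2)/√(1−r²) ≥ 1.960  ⇔  n−2 ≥ (1.960)²·(1−r²)/r²
(1−r²)/r² = (1−0.0625)/0.0625 = 15.0000
n ≥ 2 + 3.8416·15.0000 = 2 + 57.6240 = 59.6240
⌈59.6240⌉ = 60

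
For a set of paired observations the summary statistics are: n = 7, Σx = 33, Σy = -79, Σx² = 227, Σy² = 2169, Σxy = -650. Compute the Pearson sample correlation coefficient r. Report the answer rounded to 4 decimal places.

-0.9189

Numerator: nΣxy − (Σx)(Σy) = 7·(-650) − (33)(-79) = -1943
Denominator: √[(nΣx²−(Σx)²)(nΣy²−(Σy)²)]
  nΣx²−(Σx)² = 7·227 − 1089 = 500;  nΣy²−(Σy)² = 7·2169 − 6241 = 8942
  √(500·8942) = √4471000 = 2114.4739
r = -1943 / 2114.4739 = -0.9189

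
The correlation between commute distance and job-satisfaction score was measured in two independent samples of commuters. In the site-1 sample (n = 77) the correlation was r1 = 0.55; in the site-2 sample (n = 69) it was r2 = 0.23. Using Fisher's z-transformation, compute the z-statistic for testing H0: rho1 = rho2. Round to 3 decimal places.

z1 = atanh(0.55) = 0.618381,  z2 = atanh(0.23) = 0.234189
SE = √(1/(n1−3) + 1/(n2−3)) = √(1/74 + 1/66) = √(0.0135135 + 0.0151515) = √0.0286650 = 0.169307
z = (z1 − z2)/SE = (0.618381 − 0.234189) / 0.169307 = 0.384192 / 0.169307 = 2.269

2.269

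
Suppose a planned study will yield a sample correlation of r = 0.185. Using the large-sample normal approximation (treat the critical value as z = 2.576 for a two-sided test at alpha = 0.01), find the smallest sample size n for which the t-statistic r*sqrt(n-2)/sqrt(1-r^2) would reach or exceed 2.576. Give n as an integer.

Need r·√(n−2)/√(1−r²) ≥ 2.576
√(n−2) ≥ 2.576·√(1−0.034225) / 0.185 = 2.576·0.982739 / 0.185 = 13.6840
n−2 ≥ 187.2519  ⇒  n ≥ 189.2519
Smallest integer n = 190

190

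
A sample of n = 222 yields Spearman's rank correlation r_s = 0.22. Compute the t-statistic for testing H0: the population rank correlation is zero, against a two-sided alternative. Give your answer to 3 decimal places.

t = r_s·√(n−2) / √(1−r_s²) with r_s = 0.22, n = 222
  = 0.22·√220 / √(1 − 0.0484)
  = 0.22·14.832397 / 0.975500
  = 3.263127 / 0.975500 = 3.345

3.345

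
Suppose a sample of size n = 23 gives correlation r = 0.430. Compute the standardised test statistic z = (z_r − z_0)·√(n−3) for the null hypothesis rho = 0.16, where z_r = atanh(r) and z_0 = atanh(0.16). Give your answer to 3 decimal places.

1.335

z_r = atanh(0.430) = 0.459897,  z_0 = atanh(0.16) = 0.161387
SE = 1/√(n−3) = 1/√20 = 0.223607
z = (z_r − z_0)/SE = (0.459897 − 0.161387) / 0.223607 = 0.298510 / 0.223607 = 1.335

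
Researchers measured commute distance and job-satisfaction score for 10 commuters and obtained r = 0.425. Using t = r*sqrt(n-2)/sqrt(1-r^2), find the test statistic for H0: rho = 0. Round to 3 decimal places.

1.328

t = r·√(n−2) / √(1−r²) with r = 0.425, n = 10
  = 0.425·√8 / √(1 − 0.180625)
  = 0.425·2.828427 / 0.905193
  = 1.202081 / 0.905193 = 1.328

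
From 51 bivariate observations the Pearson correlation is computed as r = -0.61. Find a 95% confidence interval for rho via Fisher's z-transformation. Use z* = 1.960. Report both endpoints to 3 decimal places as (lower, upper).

z_r = atanh(-0.61) = -0.708921;  SE = 1/√(n−3) = 1/√48 = 0.144338
z-limits: -0.708921 ± 1.960·0.144338 = -0.708921 ± 0.282902 = [-0.991823, -0.426019]
ρ-limits: (tanh -0.991823, tanh -0.426019) = (-0.758, -0.402)

(-0.758, -0.402)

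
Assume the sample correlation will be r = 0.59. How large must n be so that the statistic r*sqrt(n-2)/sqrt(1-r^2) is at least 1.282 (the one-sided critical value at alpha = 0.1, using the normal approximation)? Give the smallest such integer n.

6

r√(n−2)/√(1−r²) ≥ 1.282  ⇔  n−2 ≥ (1.282)²·(1−r²)/r²
(1−r²)/r² = (1−0.3481)/0.3481 = 1.8727
n ≥ 2 + 1.643524·1.8727 = 2 + 3.0778 = 5.0778
⌈5.0778⌉ = 6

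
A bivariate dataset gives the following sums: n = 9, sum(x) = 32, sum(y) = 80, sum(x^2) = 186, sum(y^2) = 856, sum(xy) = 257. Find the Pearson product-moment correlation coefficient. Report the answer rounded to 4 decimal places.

Numerator: nΣxy − (Σx)(Σy) = 9·257 − (32)(80) = -247
Denominator: √[(nΣx²−(Σx)²)(nΣy²−(Σy)²)]
  nΣx²−(Σx)² = 9·186 − 1024 = 650;  nΣy²−(Σy)² = 9·856 − 6400 = 1304
  √(650·1304) = √847600 = 920.6519
r = -247 / 920.6519 = -0.2683

-0.2683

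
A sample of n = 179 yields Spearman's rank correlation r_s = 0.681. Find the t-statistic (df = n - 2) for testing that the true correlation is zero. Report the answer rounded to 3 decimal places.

t = r_s·√(n−2) / √(1−r_s²) with r_s = 0.681, n = 179
  = 0.681·√177 / √(1 − 0.463761)
  = 0.681·13.304135 / 0.732283
  = 9.060116 / 0.732283 = 12.372

12.372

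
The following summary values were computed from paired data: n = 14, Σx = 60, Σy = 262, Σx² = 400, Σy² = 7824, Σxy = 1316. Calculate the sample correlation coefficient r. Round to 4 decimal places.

S_xy = nΣxy − ΣxΣy = 14·1316 − 60·262 = 18424 − 15720 = 2704
S_xx = nΣx² − (Σx)² = 14·400 − 60² = 5600 − 3600 = 2000
S_yy = nΣy² − (Σy)² = 14·7824 − 262² = 109536 − 68644 = 40892
r = S_xy / √(S_xx·S_yy) = 2704 / √(2000·40892) = 2704 / √81784000 = 2704 / 9043.4507 = 0.2990

0.2990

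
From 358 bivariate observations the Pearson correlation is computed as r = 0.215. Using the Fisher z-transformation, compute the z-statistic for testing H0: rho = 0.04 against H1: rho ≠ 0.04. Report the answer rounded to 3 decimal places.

z_r = atanh(0.215) = 0.218408,  z_0 = atanh(0.04) = 0.040021
SE = 1/√(n−3) = 1/√355 = 0.053074
z = (z_r − z_0)/SE = (0.218408 − 0.040021) / 0.053074 = 0.178387 / 0.053074 = 3.361

3.361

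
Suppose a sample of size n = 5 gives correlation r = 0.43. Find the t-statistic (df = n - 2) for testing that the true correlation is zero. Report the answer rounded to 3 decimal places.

1 − r² = 1 − 0.1849 = 0.8151;  √(1−r²) = 0.902829
√(n−2) = √3 = 1.732051
t = r·√(n−2)/√(1−r²) = 0.43 · 1.732051 / 0.902829 = 0.825

0.825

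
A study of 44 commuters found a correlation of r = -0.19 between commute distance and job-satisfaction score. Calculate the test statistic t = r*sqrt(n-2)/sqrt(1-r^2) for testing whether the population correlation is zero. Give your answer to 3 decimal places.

1 − r² = 1 − 0.0361 = 0.9639;  √(1−r²) = 0.981784
√(n−2) = √42 = 6.480741
t = r·√(n−2)/√(1−r²) = -0.19 · 6.480741 / 0.981784 = -1.254

-1.254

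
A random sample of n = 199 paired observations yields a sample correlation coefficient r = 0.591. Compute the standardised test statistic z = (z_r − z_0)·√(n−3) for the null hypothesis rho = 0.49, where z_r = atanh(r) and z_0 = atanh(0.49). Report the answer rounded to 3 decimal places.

z_r = atanh(0.591) = 0.679201,  z_0 = atanh(0.49) = 0.536060
SE = 1/√(n−3) = 1/√196 = 0.071429
z = (z_r − z_0)/SE = (0.679201 − 0.536060) / 0.071429 = 0.143141 / 0.071429 = 2.004

2.004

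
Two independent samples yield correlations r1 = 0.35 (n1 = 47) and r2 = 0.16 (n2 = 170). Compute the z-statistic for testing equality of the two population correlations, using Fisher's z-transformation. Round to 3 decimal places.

Fisher z-transforms: z1 = atanh(0.35) = 0.365444, z2 = atanh(0.16) = 0.161387; difference d = 0.204057
Var(d) = 1/44 + 1/167 = 0.0227273 + 0.0059880 = 0.0287153
z = d/√Var(d) = 0.204057 / √0.0287153 = 0.204057 / 0.169456 = 1.204

1.204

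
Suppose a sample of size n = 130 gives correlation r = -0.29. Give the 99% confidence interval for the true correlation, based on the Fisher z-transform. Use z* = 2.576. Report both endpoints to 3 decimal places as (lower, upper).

Fisher z: z_r = atanh(r) = ½·ln((1+(-0.29))/(1−(-0.29))) = -0.298566
SE(z) = 1/√(n−3) = 1/√127 = 0.088736
99% ⇒ z* = 2.576; margin = 2.576·0.088736 = 0.228584
CI on z-scale: (-0.527150, -0.069982)
Back-transform: tanh(-0.527150) = -0.483200, tanh(-0.069982) = -0.069868

(-0.483, -0.070)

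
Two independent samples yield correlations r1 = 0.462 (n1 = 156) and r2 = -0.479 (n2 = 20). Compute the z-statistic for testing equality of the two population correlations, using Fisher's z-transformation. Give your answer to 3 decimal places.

z1 = atanh(0.462) = 0.499851,  z2 = atanh(-0.479) = -0.521686
SE = √(1/(n1−3) + 1/(n2−3)) = √(1/153 + 1/17) = √(0.0065359 + 0.0588235) = √0.0653594 = 0.255655
z = (z1 − z2)/SE = (0.499851 − (-0.521686)) / 0.255655 = 1.021537 / 0.255655 = 3.996

3.996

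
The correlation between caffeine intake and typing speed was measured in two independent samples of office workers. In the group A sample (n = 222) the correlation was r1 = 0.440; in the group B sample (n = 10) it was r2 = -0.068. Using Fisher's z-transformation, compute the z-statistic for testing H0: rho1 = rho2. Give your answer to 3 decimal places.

1.407

Fisher z-transforms: z1 = atanh(0.440) = 0.472231, z2 = atanh(-0.068) = -0.068105; difference d = 0.540336
Var(d) = 1/219 + 1/7 = 0.0045662 + 0.1428571 = 0.1474233
z = d/√Var(d) = 0.540336 / √0.1474233 = 0.540336 / 0.383957 = 1.407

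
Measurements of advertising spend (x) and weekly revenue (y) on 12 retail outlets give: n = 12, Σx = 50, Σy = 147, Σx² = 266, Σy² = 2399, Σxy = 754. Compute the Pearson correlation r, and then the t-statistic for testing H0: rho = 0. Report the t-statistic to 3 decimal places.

S_xy = nΣxy − ΣxΣy = 12·754 − 50·147 = 9048 − 7350 = 1698
S_xx = nΣx² − (Σx)² = 12·266 − 50² = 3192 − 2500 = 692
S_yy = nΣy² − (Σy)² = 12·2399 − 147² = 28788 − 21609 = 7179
r = S_xy / √(S_xx·S_yy) = 1698 / √(692·7179) = 1698 / √4967868 = 1698 / 2228.8715 = 0.7618
t = r·√(n−2)/√(1−r²) = 0.7618·√10 / √(1−0.580339) = 2.409023 / 0.647812 = 3.719

3.719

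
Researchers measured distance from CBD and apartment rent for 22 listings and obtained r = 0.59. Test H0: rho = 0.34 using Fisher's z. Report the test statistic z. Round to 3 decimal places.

1.410

z_r = atanh(0.59) = 0.677666,  z_0 = atanh(0.34) = 0.354093
SE = 1/√(n−3) = 1/√19 = 0.229416
z = (z_r − z_0)/SE = (0.677666 − 0.354093) / 0.229416 = 0.323573 / 0.229416 = 1.410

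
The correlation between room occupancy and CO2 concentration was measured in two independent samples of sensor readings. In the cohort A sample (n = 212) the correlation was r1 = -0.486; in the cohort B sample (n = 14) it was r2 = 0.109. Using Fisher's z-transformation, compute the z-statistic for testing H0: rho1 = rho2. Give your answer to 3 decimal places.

z1 = atanh(-0.486) = -0.530810,  z2 = atanh(0.109) = 0.109435
SE = √(1/(n1−3) + 1/(n2−3)) = √(1/209 + 1/11) = √(0.0047847 + 0.0909091) = √0.0956938 = 0.309344
z = (z1 − z2)/SE = (-0.530810 − 0.109435) / 0.309344 = -0.640245 / 0.309344 = -2.070

-2.070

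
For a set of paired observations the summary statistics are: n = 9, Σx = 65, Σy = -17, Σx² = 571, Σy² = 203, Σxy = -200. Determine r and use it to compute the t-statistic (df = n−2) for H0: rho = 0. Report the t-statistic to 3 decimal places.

-1.914

Numerator: nΣxy − (Σx)(Σy) = 9·(-200) − (65)(-17) = -695
Denominator: √[(nΣx²−(Σx)²)(nΣy²−(Σy)²)]
  nΣx²−(Σx)² = 9·571 − 4225 = 914;  nΣy²−(Σy)² = 9·203 − 289 = 1538
  √(914·1538) = √1405732 = 1185.6357
r = -695 / 1185.6357 = -0.5862
t = r·√(n−2)/√(1−r²) = -0.5862·√7 / √(1−0.343630) = -1.550939 / 0.810167 = -1.914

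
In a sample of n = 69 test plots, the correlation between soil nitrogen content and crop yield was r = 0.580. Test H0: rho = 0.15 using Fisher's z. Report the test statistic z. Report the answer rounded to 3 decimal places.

4.154

z_r = atanh(0.580) = 0.662463,  z_0 = atanh(0.15) = 0.151140
SE = 1/√(n−3) = 1/√66 = 0.123091
z = (z_r − z_0)/SE = (0.662463 − 0.151140) / 0.123091 = 0.511323 / 0.123091 = 4.154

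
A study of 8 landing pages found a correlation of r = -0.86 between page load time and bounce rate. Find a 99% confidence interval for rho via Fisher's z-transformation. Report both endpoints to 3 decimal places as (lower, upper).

z_r = atanh(-0.86) = -1.293345;  SE = 1/√(n−3) = 1/√5 = 0.447214
z-limits: -1.293345 ± 2.576·0.447214 = -1.293345 ± 1.152023 = [-2.445368, -0.141322]
ρ-limits: (tanh -2.445368, tanh -0.141322) = (-0.985, -0.140)

(-0.985, -0.140)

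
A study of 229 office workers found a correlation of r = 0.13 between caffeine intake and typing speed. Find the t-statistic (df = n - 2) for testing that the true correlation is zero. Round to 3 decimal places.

1.975

t = r·√(n−2) / √(1−r²) with r = 0.13, n = 229
  = 0.13·√227 / √(1 − 0.0169)
  = 0.13·15.066519 / 0.991514
  = 1.958647 / 0.991514 = 1.975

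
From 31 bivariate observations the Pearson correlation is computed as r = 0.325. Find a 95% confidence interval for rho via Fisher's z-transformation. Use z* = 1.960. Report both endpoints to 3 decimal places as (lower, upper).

Fisher z: z_r = atanh(r) = ½·ln((1+0.325)/(1−0.325)) = 0.337228
SE(z) = 1/√(n−3) = 1/√28 = 0.188982
95% ⇒ z* = 1.960; margin = 1.960·0.188982 = 0.370405
CI on z-scale: (-0.033177, 0.707633)
Back-transform: tanh(-0.033177) = -0.033165, tanh(0.707633) = 0.609190

(-0.033, 0.609)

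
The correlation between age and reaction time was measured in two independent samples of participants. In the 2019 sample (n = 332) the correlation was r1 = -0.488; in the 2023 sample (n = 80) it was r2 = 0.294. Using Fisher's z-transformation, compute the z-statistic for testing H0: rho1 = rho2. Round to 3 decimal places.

-6.607

z1 = atanh(-0.488) = -0.533432,  z2 = atanh(0.294) = 0.302939
SE = √(1/(n1−3) + 1/(n2−3)) = √(1/329 + 1/77) = √(0.0030395 + 0.0129870) = √0.0160265 = 0.126596
z = (z1 − z2)/SE = (-0.533432 − 0.302939) / 0.126596 = -0.836371 / 0.126596 = -6.607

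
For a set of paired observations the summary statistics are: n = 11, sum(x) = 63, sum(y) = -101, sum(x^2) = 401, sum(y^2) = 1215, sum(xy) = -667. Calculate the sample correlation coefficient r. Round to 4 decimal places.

-0.8236

S_xy = nΣxy − ΣxΣy = 11·(-667) − 63·(-101) = -7337 − (-6363) = -974
S_xx = nΣx² − (Σx)² = 11·401 − 63² = 4411 − 3969 = 442
S_yy = nΣy² − (Σy)² = 11·1215 − (-101)² = 13365 − 10201 = 3164
r = S_xy / √(S_xx·S_yy) = -974 / √(442·3164) = -974 / √1398488 = -974 / 1182.5768 = -0.8236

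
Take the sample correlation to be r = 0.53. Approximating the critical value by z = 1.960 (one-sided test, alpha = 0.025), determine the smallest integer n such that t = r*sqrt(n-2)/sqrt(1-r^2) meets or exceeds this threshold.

Need r·√(n−2)/√(1−r²) ≥ 1.960
√(n−2) ≥ 1.960·√(1−0.2809) / 0.53 = 1.960·0.847998 / 0.53 = 3.1360
n−2 ≥ 9.8345  ⇒  n ≥ 11.8345
Smallest integer n = 12

12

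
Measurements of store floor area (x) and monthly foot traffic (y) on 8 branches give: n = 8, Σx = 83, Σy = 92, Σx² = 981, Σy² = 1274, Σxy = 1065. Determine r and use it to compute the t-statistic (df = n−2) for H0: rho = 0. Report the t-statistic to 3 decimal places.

S_xy = nΣxy − ΣxΣy = 8·1065 − 83·92 = 8520 − 7636 = 884
S_xx = nΣx² − (Σx)² = 8·981 − 83² = 7848 − 6889 = 959
S_yy = nΣy² − (Σy)² = 8·1274 − 92² = 10192 − 8464 = 1728
r = S_xy / √(S_xx·S_yy) = 884 / √(959·1728) = 884 / √1657152 = 884 / 1287.3042 = 0.6867
t = r·√(n−2)/√(1−r²) = 0.6867·√6 / √(1−0.471557) = 1.682065 / 0.726941 = 2.314

2.314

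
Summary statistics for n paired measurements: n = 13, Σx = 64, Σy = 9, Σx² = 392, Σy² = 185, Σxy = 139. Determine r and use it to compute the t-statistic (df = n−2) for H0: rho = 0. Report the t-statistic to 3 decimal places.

Numerator: nΣxy − (Σx)(Σy) = 13·139 − (64)(9) = 1231
Denominator: √[(nΣx²−(Σx)²)(nΣy²−(Σy)²)]
  nΣx²−(Σx)² = 13·392 − 4096 = 1000;  nΣy²−(Σy)² = 13·185 − 81 = 2324
  √(1000·2324) = √2324000 = 1524.4671
r = 1231 / 1524.4671 = 0.8075
t = r·√(n−2)/√(1−r²) = 0.8075·√11 / √(1−0.652056) = 2.678175 / 0.589868 = 4.540

4.540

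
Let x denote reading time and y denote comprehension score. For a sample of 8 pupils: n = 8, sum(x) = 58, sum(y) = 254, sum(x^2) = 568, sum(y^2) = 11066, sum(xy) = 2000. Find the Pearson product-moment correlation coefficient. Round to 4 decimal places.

0.2382

Numerator: nΣxy − (Σx)(Σy) = 8·2000 − (58)(254) = 1268
Denominator: √[(nΣx²−(Σx)²)(nΣy²−(Σy)²)]
  nΣx²−(Σx)² = 8·568 − 3364 = 1180;  nΣy²−(Σy)² = 8·11066 − 64516 = 24012
  √(1180·24012) = √28334160 = 5322.9841
r = 1268 / 5322.9841 = 0.2382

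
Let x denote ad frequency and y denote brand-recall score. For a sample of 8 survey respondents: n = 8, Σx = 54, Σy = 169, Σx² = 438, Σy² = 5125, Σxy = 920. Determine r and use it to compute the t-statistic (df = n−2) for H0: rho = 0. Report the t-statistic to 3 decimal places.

Numerator: nΣxy − (Σx)(Σy) = 8·920 − (54)(169) = -1766
Denominator: √[(nΣx²−(Σx)²)(nΣy²−(Σy)²)]
  nΣx²−(Σx)² = 8·438 − 2916 = 588;  nΣy²−(Σy)² = 8·5125 − 28561 = 12439
  √(588·12439) = √7314132 = 2704.4652
r = -1766 / 2704.4652 = -0.6530
t = r·√(n−2)/√(1−r²) = -0.6530·√6 / √(1−0.426409) = -1.599517 / 0.757358 = -2.112

-2.112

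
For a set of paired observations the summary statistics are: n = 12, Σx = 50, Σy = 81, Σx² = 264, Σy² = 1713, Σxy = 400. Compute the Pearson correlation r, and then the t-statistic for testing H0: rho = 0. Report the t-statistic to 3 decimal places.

Numerator: nΣxy − (Σx)(Σy) = 12·400 − (50)(81) = 750
Denominator: √[(nΣx²−(Σx)²)(nΣy²−(Σy)²)]
  nΣx²−(Σx)² = 12·264 − 2500 = 668;  nΣy²−(Σy)² = 12·1713 − 6561 = 13995
  √(668·13995) = √9348660 = 3057.5578
r = 750 / 3057.5578 = 0.2453
t = r·√(n−2)/√(1−r²) = 0.2453·√10 / √(1−0.060172) = 0.775707 / 0.969447 = 0.800

0.800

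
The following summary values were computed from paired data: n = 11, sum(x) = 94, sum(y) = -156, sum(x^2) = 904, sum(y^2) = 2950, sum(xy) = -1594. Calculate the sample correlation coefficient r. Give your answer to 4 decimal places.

-0.9572

Numerator: nΣxy − (Σx)(Σy) = 11·(-1594) − (94)(-156) = -2870
Denominator: √[(nΣx²−(Σx)²)(nΣy²−(Σy)²)]
  nΣx²−(Σx)² = 11·904 − 8836 = 1108;  nΣy²−(Σy)² = 11·2950 − 24336 = 8114
  √(1108·8114) = √8990312 = 2998.3849
r = -2870 / 2998.3849 = -0.9572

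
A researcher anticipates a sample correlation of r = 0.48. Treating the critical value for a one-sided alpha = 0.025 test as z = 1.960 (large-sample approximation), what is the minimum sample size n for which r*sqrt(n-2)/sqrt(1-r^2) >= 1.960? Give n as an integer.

15

r√(n−2)/√(1−r²) ≥ 1.960  ⇔  n−2 ≥ (1.960)²·(1−r²)/r²
(1−r²)/r² = (1−0.2304)/0.2304 = 3.3403
n ≥ 2 + 3.8416·3.3403 = 2 + 12.8321 = 14.8321
⌈14.8321⌉ = 15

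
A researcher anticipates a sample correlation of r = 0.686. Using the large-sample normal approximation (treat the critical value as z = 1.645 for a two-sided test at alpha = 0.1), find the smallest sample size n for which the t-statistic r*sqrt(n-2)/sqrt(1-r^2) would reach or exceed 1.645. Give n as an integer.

6

r√(n−2)/√(1−r²) ≥ 1.645  ⇔  n−2 ≥ (1.645)²·(1−r²)/r²
(1−r²)/r² = (1−0.470596)/0.470596 = 1.1250
n ≥ 2 + 2.706025·1.1250 = 2 + 3.0443 = 5.0443
⌈5.0443⌉ = 6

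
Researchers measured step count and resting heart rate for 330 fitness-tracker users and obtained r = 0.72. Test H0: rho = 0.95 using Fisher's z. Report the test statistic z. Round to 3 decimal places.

-16.711

Fisher z: atanh(0.72) = 0.907645, atanh(0.95) = 1.831781
z = (z_r − z_0)·√(n−3) = (0.907645 − 1.831781)·√327 = -0.924136 · 18.083141 = -16.711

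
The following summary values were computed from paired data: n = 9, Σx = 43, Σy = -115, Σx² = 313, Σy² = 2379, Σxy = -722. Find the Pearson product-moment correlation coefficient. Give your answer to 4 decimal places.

-0.5517

Numerator: nΣxy − (Σx)(Σy) = 9·(-722) − (43)(-115) = -1553
Denominator: √[(nΣx²−(Σx)²)(nΣy²−(Σy)²)]
  nΣx²−(Σx)² = 9·313 − 1849 = 968;  nΣy²−(Σy)² = 9·2379 − 13225 = 8186
  √(968·8186) = √7924048 = 2814.9686
r = -1553 / 2814.9686 = -0.5517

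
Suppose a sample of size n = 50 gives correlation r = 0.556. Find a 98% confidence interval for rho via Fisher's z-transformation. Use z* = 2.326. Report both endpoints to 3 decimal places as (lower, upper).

Fisher z: z_r = atanh(r) = ½·ln((1+0.556)/(1−0.556)) = 0.627025
SE(z) = 1/√(n−3) = 1/√47 = 0.145865
98% ⇒ z* = 2.326; margin = 2.326·0.145865 = 0.339282
CI on z-scale: (0.287743, 0.966307)
Back-transform: tanh(0.287743) = 0.280056, tanh(0.966307) = 0.747077

(0.280, 0.747)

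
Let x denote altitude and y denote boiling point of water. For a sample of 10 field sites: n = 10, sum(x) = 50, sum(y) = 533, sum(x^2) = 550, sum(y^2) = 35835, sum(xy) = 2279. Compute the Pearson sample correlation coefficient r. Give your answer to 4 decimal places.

S_xy = nΣxy − ΣxΣy = 10·2279 − 50·533 = 22790 − 26650 = -3860
S_xx = nΣx² − (Σx)² = 10·550 − 50² = 5500 − 2500 = 3000
S_yy = nΣy² − (Σy)² = 10·35835 − 533² = 358350 − 284089 = 74261
r = S_xy / √(S_xx·S_yy) = -3860 / √(3000·74261) = -3860 / √222783000 = -3860 / 14925.9171 = -0.2586

-0.2586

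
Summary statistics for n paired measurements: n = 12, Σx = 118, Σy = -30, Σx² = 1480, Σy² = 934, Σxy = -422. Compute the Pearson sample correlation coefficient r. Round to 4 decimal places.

-0.2424

S_xy = nΣxy − ΣxΣy = 12·(-422) − 118·(-30) = -5064 − (-3540) = -1524
S_xx = nΣx² − (Σx)² = 12·1480 − 118² = 17760 − 13924 = 3836
S_yy = nΣy² − (Σy)² = 12·934 − (-30)² = 11208 − 900 = 10308
r = S_xy / √(S_xx·S_yy) = -1524 / √(3836·10308) = -1524 / √39541488 = -1524 / 6288.2023 = -0.2424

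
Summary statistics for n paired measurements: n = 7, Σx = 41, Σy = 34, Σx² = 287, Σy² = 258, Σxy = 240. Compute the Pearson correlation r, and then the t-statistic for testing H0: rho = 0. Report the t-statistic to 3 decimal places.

1.764

Numerator: nΣxy − (Σx)(Σy) = 7·240 − (41)(34) = 286
Denominator: √[(nΣx²−(Σx)²)(nΣy²−(Σy)²)]
  nΣx²−(Σx)² = 7·287 − 1681 = 328;  nΣy²−(Σy)² = 7·258 − 1156 = 650
  √(328·650) = √213200 = 461.7359
r = 286 / 461.7359 = 0.6194
t = r·√(n−2)/√(1−r²) = 0.6194·√5 / √(1−0.383656) = 1.385021 / 0.785076 = 1.764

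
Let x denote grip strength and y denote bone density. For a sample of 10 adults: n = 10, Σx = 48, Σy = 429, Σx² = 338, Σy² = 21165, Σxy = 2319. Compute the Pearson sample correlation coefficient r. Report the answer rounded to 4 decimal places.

0.4767

Numerator: nΣxy − (Σx)(Σy) = 10·2319 − (48)(429) = 2598
Denominator: √[(nΣx²−(Σx)²)(nΣy²−(Σy)²)]
  nΣx²−(Σx)² = 10·338 − 2304 = 1076;  nΣy²−(Σy)² = 10·21165 − 184041 = 27609
  √(1076·27609) = √29707284 = 5450.4389
r = 2598 / 5450.4389 = 0.4767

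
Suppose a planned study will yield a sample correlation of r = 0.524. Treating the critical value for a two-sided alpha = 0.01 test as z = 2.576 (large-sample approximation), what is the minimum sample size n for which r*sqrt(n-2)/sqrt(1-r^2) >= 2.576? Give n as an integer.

20

r√(n−2)/√(1−r²) ≥ 2.576  ⇔  n−2 ≥ (2.576)²·(1−r²)/r²
(1−r²)/r² = (1−0.274576)/0.274576 = 2.6420
n ≥ 2 + 6.635776·2.6420 = 2 + 17.5317 = 19.5317
⌈19.5317⌉ = 20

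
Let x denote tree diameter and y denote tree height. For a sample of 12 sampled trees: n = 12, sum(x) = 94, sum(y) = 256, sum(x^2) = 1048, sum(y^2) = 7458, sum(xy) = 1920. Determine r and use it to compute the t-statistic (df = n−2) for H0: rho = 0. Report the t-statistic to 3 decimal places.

S_xy = nΣxy − ΣxΣy = 12·1920 − 94·256 = 23040 − 24064 = -1024
S_xx = nΣx² − (Σx)² = 12·1048 − 94² = 12576 − 8836 = 3740
S_yy = nΣy² − (Σy)² = 12·7458 − 256² = 89496 − 65536 = 23960
r = S_xy / √(S_xx·S_yy) = -1024 / √(3740·23960) = -1024 / √89610400 = -1024 / 9466.2770 = -0.1082
t = r·√(n−2)/√(1−r²) = -0.1082·√10 / √(1−0.011707) = -0.342158 / 0.994129 = -0.344

-0.344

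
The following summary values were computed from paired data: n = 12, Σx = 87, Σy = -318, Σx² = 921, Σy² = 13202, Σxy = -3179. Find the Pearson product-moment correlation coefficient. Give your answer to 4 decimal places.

S_xy = nΣxy − ΣxΣy = 12·(-3179) − 87·(-318) = -38148 − (-27666) = -10482
S_xx = nΣx² − (Σx)² = 12·921 − 87² = 11052 − 7569 = 3483
S_yy = nΣy² − (Σy)² = 12·13202 − (-318)² = 158424 − 101124 = 57300
r = S_xy / √(S_xx·S_yy) = -10482 / √(3483·57300) = -10482 / √199575900 = -10482 / 14127.1335 = -0.7420

-0.7420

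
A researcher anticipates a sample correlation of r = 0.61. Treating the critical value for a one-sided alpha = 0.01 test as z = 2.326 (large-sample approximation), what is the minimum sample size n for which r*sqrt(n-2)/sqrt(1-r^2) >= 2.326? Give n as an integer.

12

r√(n−2)/√(1−r²) ≥ 2.326  ⇔  n−2 ≥ (2.326)²·(1−r²)/r²
(1−r²)/r² = (1−0.3721)/0.3721 = 1.6874
n ≥ 2 + 5.410276·1.6874 = 2 + 9.1293 = 11.1293
⌈11.1293⌉ = 12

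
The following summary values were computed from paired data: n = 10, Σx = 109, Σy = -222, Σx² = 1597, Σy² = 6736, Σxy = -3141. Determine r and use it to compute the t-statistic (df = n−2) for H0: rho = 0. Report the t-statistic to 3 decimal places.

S_xy = nΣxy − ΣxΣy = 10·(-3141) − 109·(-222) = -31410 − (-24198) = -7212
S_xx = nΣx² − (Σx)² = 10·1597 − 109² = 15970 − 11881 = 4089
S_yy = nΣy² − (Σy)² = 10·6736 − (-222)² = 67360 − 49284 = 18076
r = S_xy / √(S_xx·S_yy) = -7212 / √(4089·18076) = -7212 / √73912764 = -7212 / 8597.2533 = -0.8389
t = r·√(n−2)/√(1−r²) = -0.8389·√8 / √(1−0.703753) = -2.372768 / 0.544286 = -4.359

-4.359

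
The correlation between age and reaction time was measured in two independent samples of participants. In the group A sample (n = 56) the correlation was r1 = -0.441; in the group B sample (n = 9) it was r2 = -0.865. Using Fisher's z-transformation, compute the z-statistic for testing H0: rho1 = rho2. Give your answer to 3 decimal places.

1.949

z1 = atanh(-0.441) = -0.473472,  z2 = atanh(-0.865) = -1.312871
SE = √(1/(n1−3) + 1/(n2−3)) = √(1/53 + 1/6) = √(0.0188679 + 0.1666667) = √0.1855346 = 0.430737
z = (z1 − z2)/SE = (-0.473472 − (-1.312871)) / 0.430737 = 0.839399 / 0.430737 = 1.949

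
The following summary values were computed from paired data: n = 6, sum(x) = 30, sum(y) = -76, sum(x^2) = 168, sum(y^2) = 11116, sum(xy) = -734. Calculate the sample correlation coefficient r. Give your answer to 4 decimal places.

-0.8281

Numerator: nΣxy − (Σx)(Σy) = 6·(-734) − (30)(-76) = -2124
Denominator: √[(nΣx²−(Σx)²)(nΣy²−(Σy)²)]
  nΣx²−(Σx)² = 6·168 − 900 = 108;  nΣy²−(Σy)² = 6·11116 − 5776 = 60920
  √(108·60920) = √6579360 = 2565.0263
r = -2124 / 2565.0263 = -0.8281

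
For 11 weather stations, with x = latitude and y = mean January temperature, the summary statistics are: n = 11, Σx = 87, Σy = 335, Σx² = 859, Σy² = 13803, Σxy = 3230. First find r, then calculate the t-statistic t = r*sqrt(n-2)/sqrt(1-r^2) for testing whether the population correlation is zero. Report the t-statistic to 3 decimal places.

3.300

Numerator: nΣxy − (Σx)(Σy) = 11·3230 − (87)(335) = 6385
Denominator: √[(nΣx²−(Σx)²)(nΣy²−(Σy)²)]
  nΣx²−(Σx)² = 11·859 − 7569 = 1880;  nΣy²−(Σy)² = 11·13803 − 112225 = 39608
  √(1880·39608) = √74463040 = 8629.1969
r = 6385 / 8629.1969 = 0.7399
t = r·√(n−2)/√(1−r²) = 0.7399·√9 / √(1−0.547452) = 2.219700 / 0.672717 = 3.300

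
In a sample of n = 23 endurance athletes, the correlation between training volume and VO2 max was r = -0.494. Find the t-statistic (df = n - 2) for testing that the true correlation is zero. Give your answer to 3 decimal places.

-2.604

1 − r² = 1 − 0.244036 = 0.755964;  √(1−r²) = 0.869462
√(n−2) = √21 = 4.582576
t = r·√(n−2)/√(1−r²) = -0.494 · 4.582576 / 0.869462 = -2.604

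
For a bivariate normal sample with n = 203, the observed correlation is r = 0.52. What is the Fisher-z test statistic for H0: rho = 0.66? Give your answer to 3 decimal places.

-3.061

Fisher z: atanh(0.52) = 0.576340, atanh(0.66) = 0.792814
z = (z_r − z_0)·√(n−3) = (0.576340 − 0.792814)·√200 = -0.216474 · 14.142136 = -3.061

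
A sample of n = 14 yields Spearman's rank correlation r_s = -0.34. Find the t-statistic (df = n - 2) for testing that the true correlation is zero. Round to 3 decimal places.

-1.252

1 − r_s² = 1 − 0.1156 = 0.8844;  √(1−r_s²) = 0.940425
√(n−2) = √12 = 3.464102
t = r_s·√(n−2)/√(1−r_s²) = -0.34 · 3.464102 / 0.940425 = -1.252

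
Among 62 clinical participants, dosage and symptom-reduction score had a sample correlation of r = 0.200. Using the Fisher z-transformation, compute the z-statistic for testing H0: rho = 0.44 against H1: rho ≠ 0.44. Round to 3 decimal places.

z_r = atanh(0.200) = 0.202733,  z_0 = atanh(0.44) = 0.472231
SE = 1/√(n−3) = 1/√59 = 0.130189
z = (z_r − z_0)/SE = (0.202733 − 0.472231) / 0.130189 = -0.269498 / 0.130189 = -2.070

-2.070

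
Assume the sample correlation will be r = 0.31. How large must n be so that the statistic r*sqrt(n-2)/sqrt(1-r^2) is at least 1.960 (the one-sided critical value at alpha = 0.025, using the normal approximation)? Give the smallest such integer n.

r√(n−2)/√(1−r²) ≥ 1.960  ⇔  n−2 ≥ (1.960)²·(1−r²)/r²
(1−r²)/r² = (1−0.0961)/0.0961 = 9.4058
n ≥ 2 + 3.8416·9.4058 = 2 + 36.1333 = 38.1333
⌈38.1333⌉ = 39

39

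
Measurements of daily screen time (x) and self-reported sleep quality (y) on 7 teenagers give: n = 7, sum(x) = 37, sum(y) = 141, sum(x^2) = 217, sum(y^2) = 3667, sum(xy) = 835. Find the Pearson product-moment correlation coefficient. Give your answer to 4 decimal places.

0.6740

S_xy = nΣxy − ΣxΣy = 7·835 − 37·141 = 5845 − 5217 = 628
S_xx = nΣx² − (Σx)² = 7·217 − 37² = 1519 − 1369 = 150
S_yy = nΣy² − (Σy)² = 7·3667 − 141² = 25669 − 19881 = 5788
r = S_xy / √(S_xx·S_yy) = 628 / √(150·5788) = 628 / √868200 = 628 / 931.7725 = 0.6740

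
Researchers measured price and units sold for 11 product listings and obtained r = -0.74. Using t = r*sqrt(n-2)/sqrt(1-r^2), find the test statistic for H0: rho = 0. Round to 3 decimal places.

-3.301

1 − r² = 1 − 0.5476 = 0.4524;  √(1−r²) = 0.672607
√(n−2) = √9 = 3.000000
t = r·√(n−2)/√(1−r²) = -0.74 · 3.000000 / 0.672607 = -3.301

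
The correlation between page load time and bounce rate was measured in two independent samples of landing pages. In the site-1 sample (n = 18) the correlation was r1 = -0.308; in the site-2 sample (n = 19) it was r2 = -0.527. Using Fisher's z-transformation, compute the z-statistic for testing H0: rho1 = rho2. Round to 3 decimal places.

0.745

Fisher z-transforms: z1 = atanh(-0.308) = -0.318334, z2 = atanh(-0.527) = -0.585982; difference d = 0.267648
Var(d) = 1/15 + 1/16 = 0.0666667 + 0.0625000 = 0.1291667
z = d/√Var(d) = 0.267648 / √0.1291667 = 0.267648 / 0.359398 = 0.745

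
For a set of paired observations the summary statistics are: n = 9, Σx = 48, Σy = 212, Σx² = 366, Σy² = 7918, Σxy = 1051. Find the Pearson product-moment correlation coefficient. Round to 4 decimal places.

S_xy = nΣxy − ΣxΣy = 9·1051 − 48·212 = 9459 − 10176 = -717
S_xx = nΣx² − (Σx)² = 9·366 − 48² = 3294 − 2304 = 990
S_yy = nΣy² − (Σy)² = 9·7918 − 212² = 71262 − 44944 = 26318
r = S_xy / √(S_xx·S_yy) = -717 / √(990·26318) = -717 / √26054820 = -717 / 5104.3922 = -0.1405

-0.1405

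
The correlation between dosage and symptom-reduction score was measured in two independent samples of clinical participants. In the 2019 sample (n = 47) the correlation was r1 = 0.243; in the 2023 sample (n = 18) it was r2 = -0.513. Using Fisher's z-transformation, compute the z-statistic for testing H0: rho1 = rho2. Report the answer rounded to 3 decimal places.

2.725

Fisher z-transforms: z1 = atanh(0.243) = 0.247960, z2 = atanh(-0.513) = -0.566793; difference d = 0.814753
Var(d) = 1/44 + 1/15 = 0.0227273 + 0.0666667 = 0.0893940
z = d/√Var(d) = 0.814753 / √0.0893940 = 0.814753 / 0.298988 = 2.725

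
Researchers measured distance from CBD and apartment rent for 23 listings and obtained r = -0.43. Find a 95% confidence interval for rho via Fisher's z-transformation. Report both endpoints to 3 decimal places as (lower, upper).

Fisher z: z_r = atanh(r) = ½·ln((1+(-0.43))/(1−(-0.43))) = -0.459897
SE(z) = 1/√(n−3) = 1/√20 = 0.223607
95% ⇒ z* = 1.960; margin = 1.960·0.223607 = 0.438270
CI on z-scale: (-0.898167, -0.021627)
Back-transform: tanh(-0.898167) = -0.715404, tanh(-0.021627) = -0.021624

(-0.715, -0.022)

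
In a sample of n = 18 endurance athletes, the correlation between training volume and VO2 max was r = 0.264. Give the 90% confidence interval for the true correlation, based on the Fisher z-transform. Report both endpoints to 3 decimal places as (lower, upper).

(-0.153, 0.601)

Fisher z: z_r = atanh(r) = ½·ln((1+0.264)/(1−0.264)) = 0.270403
SE(z) = 1/√(n−3) = 1/√15 = 0.258199
90% ⇒ z* = 1.645; margin = 1.645·0.258199 = 0.424737
CI on z-scale: (-0.154334, 0.695140)
Back-transform: tanh(-0.154334) = -0.153120, tanh(0.695140) = 0.601274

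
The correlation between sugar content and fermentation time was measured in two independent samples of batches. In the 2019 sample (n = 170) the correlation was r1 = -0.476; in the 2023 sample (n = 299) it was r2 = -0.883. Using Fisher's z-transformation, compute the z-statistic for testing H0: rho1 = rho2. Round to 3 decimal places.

9.004

z1 = atanh(-0.476) = -0.517800,  z2 = atanh(-0.883) = -1.389224
SE = √(1/(n1−3) + 1/(n2−3)) = √(1/167 + 1/296) = √(0.0059880 + 0.0033784) = √0.0093664 = 0.096780
z = (z1 − z2)/SE = (-0.517800 − (-1.389224)) / 0.096780 = 0.871424 / 0.096780 = 9.004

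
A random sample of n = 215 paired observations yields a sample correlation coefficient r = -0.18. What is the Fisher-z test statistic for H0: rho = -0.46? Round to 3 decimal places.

z_r = atanh(-0.18) = -0.181983,  z_0 = atanh(-0.46) = -0.497311
SE = 1/√(n−3) = 1/√212 = 0.068680
z = (z_r − z_0)/SE = (-0.181983 − (-0.497311)) / 0.068680 = 0.315328 / 0.068680 = 4.591

4.591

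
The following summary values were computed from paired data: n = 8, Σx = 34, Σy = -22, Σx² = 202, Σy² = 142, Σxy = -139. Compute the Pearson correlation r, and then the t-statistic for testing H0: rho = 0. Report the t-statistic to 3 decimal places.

S_xy = nΣxy − ΣxΣy = 8·(-139) − 34·(-22) = -1112 − (-748) = -364
S_xx = nΣx² − (Σx)² = 8·202 − 34² = 1616 − 1156 = 460
S_yy = nΣy² − (Σy)² = 8·142 − (-22)² = 1136 − 484 = 652
r = S_xy / √(S_xx·S_yy) = -364 / √(460·652) = -364 / √299920 = -364 / 547.6495 = -0.6647
t = r·√(n−2)/√(1−r²) = -0.6647·√6 / √(1−0.441826) = -1.628176 / 0.747110 = -2.179

-2.179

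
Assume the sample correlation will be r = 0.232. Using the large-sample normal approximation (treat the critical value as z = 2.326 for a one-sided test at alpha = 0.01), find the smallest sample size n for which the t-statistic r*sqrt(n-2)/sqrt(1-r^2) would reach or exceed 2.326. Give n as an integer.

Need r·√(n−2)/√(1−r²) ≥ 2.326
√(n−2) ≥ 2.326·√(1−0.053824) / 0.232 = 2.326·0.972716 / 0.232 = 9.7523
n−2 ≥ 95.1074  ⇒  n ≥ 97.1074
Smallest integer n = 98

98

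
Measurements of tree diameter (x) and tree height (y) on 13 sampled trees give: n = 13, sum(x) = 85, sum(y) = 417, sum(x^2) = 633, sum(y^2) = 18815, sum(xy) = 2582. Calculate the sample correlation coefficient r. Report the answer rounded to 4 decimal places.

-0.2230

Numerator: nΣxy − (Σx)(Σy) = 13·2582 − (85)(417) = -1879
Denominator: √[(nΣx²−(Σx)²)(nΣy²−(Σy)²)]
  nΣx²−(Σx)² = 13·633 − 7225 = 1004;  nΣy²−(Σy)² = 13·18815 − 173889 = 70706
  √(1004·70706) = √70988824 = 8425.4866
r = -1879 / 8425.4866 = -0.2230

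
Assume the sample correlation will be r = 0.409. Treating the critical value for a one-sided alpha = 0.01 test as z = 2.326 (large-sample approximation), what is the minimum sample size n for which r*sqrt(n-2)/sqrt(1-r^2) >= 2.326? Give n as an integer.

29

Need r·√(n−2)/√(1−r²) ≥ 2.326
√(n−2) ≥ 2.326·√(1−0.167281) / 0.409 = 2.326·0.912534 / 0.409 = 5.1896
n−2 ≥ 26.9319  ⇒  n ≥ 28.9319
Smallest integer n = 29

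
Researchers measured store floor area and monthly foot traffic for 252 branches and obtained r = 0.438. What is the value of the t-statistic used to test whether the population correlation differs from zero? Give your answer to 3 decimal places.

t = r·√(n−2) / √(1−r²) with r = 0.438, n = 252
  = 0.438·√250 / √(1 − 0.191844)
  = 0.438·15.811388 / 0.898975
  = 6.925388 / 0.898975 = 7.704

7.704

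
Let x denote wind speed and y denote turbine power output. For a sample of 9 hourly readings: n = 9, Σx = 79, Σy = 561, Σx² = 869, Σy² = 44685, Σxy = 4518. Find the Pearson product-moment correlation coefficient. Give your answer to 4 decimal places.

S_xy = nΣxy − ΣxΣy = 9·4518 − 79·561 = 40662 − 44319 = -3657
S_xx = nΣx² − (Σx)² = 9·869 − 79² = 7821 − 6241 = 1580
S_yy = nΣy² − (Σy)² = 9·44685 − 561² = 402165 − 314721 = 87444
r = S_xy / √(S_xx·S_yy) = -3657 / √(1580·87444) = -3657 / √138161520 = -3657 / 11754.2129 = -0.3111

-0.3111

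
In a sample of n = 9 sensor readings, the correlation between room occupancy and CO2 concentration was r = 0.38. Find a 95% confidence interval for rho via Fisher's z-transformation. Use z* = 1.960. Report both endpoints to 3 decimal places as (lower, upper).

(-0.380, 0.834)

Fisher z: z_r = atanh(r) = ½·ln((1+0.38)/(1−0.38)) = 0.400060
SE(z) = 1/√(n−3) = 1/√6 = 0.408248
95% ⇒ z* = 1.960; margin = 1.960·0.408248 = 0.800166
CI on z-scale: (-0.400106, 1.200226)
Back-transform: tanh(-0.400106) = -0.380040, tanh(1.200226) = 0.833724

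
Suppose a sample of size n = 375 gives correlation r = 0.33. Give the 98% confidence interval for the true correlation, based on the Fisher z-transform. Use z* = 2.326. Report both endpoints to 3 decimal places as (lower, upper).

Fisher z: z_r = atanh(r) = ½·ln((1+0.33)/(1−0.33)) = 0.342828
SE(z) = 1/√(n−3) = 1/√372 = 0.051848
98% ⇒ z* = 2.326; margin = 2.326·0.051848 = 0.120598
CI on z-scale: (0.222230, 0.463426)
Back-transform: tanh(0.222230) = 0.218642, tanh(0.463426) = 0.432872

(0.219, 0.433)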